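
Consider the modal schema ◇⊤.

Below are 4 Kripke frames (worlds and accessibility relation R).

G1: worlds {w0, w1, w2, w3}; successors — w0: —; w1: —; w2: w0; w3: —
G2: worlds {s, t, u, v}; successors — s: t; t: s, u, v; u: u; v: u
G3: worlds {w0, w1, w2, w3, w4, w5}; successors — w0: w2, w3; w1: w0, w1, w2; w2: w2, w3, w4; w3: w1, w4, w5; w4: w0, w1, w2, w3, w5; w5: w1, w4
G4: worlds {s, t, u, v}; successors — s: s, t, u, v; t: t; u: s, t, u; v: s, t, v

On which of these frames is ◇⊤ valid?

G2, G3, G4

The schema corresponds to seriality: ∀x ∃y Rxy.
G1: fails — world w0 has no successor.
G2: holds.
G3: holds.
G4: holds.
Valid on: G2, G3, G4.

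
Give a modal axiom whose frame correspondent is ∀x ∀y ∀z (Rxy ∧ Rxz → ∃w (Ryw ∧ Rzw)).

This is convergence; the standard corresponding axiom is .2: ◇□s → □◇s.
Suppose ◇□s→□◇s is valid. Take Rxy, Rxz and set V(s)={w : Ryw}. Then □s at y so ◇□s at x, so □◇s at x, so ◇s at z, giving w with Rzw and Ryw.

◇□s → □◇s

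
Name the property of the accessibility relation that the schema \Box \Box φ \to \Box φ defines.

Suppose □□φ→□φ is valid. Take Rxy and set V(φ)={w : xR²w}. Then □□φ at x, so □φ at x, so φ at y, i.e. ∃z(Rxz∧Rzy).

density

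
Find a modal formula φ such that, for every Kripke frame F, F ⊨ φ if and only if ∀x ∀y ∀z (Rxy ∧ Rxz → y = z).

A defining formula is ◇ψ → □ψ (the CD axiom).

◇ψ → □ψ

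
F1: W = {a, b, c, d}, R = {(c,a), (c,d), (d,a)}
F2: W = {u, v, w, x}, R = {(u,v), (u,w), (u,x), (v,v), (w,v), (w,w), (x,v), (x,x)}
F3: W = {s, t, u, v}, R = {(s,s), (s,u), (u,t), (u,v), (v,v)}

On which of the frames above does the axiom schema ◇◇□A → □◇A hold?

F2

The schema corresponds to a generalized confluence (Geach) condition: ∀x ∀y ∀z ((xR²y ∧ xRz) → ∃w (yRw ∧ zRw)).
F1: fails — cR²a, cRa but no w with aRw and aRw.
F2: satisfies the condition.
F3: fails — sR²s, sRu but no w with sRw and uRw.
Valid on: F2.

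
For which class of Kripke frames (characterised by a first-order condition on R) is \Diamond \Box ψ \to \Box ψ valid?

This is frame-equivalent to ◇ψ → □◇ψ (substitute ¬ψ for ψ and contrapose).
Suppose ◇ψ→□◇ψ is valid. Take Rxy, Rxz and set V(ψ)={y}. Then ◇ψ at x, so □◇ψ at x, so ◇ψ at z, so some w with Rzw has ψ; w=y, i.e. Rzy. By symmetry of the argument, Ryz.
Conversely, any frame satisfying \forall x \forall y \forall z (Rxy \wedge Rxz \to Ryz) validates the schema.
Frame condition: \forall x \forall y \forall z (Rxy \wedge Rxz \to Ryz).

the Euclidean property: \forall x \forall y \forall z (Rxy \wedge Rxz \to Ryz)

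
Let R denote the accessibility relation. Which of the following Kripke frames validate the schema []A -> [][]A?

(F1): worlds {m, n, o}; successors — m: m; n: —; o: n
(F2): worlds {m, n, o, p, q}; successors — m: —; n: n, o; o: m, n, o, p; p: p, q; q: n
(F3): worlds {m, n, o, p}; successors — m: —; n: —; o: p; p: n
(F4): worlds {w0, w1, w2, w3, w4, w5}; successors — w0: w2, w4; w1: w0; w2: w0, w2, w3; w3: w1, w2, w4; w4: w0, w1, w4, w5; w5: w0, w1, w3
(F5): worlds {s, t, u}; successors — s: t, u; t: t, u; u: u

The schema corresponds to transitivity: forall x forall y forall z (Rxy & Ryz -> Rxz).
(F1): holds.
(F2): fails — Rop and Rpq but not Roq.
(F3): fails — Rop and Rpn but not Ron.
(F4): fails — Rw1w0 and Rw0w4 but not Rw1w4.
(F5): holds.
Valid on: (F1), (F5).

(F1), (F5)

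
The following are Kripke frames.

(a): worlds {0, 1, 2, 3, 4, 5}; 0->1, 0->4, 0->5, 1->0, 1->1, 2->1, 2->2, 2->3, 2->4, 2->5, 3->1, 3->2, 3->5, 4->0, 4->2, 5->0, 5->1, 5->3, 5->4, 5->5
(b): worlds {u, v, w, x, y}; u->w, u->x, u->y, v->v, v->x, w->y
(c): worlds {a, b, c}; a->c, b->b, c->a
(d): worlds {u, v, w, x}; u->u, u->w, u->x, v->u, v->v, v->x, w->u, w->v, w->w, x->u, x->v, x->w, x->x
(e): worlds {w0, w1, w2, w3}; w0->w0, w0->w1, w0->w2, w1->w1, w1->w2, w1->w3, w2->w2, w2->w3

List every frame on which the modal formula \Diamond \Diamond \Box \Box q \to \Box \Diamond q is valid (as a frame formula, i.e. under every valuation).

This is the axiom for a generalized confluence (Geach) condition; its first-order frame correspondent is \forall x \forall y \forall z ((x R^2 y \wedge xRz) \to \exists w (y R^2 w \wedge zRw)).
(a): satisfies the condition.
(b): fails — uR²y, uRw but no t with yR²t and wRt.
(c): satisfies the condition.
(d): satisfies the condition.
(e): fails — w0R²w3, w0Rw0 but no w with w3R²w and w0Rw.

(a), (c), (d)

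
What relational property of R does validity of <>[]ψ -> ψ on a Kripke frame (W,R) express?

symmetry: forall x forall y (Rxy -> Ryx)

Equivalently (dual form): ψ → □◇ψ.
Suppose ψ→□◇ψ is valid. Take Rxy and set V(ψ)={x}. Then ψ at x, so □◇ψ at x, so ◇ψ at y, so some z with Ryz has ψ; z=x, i.e. Ryx.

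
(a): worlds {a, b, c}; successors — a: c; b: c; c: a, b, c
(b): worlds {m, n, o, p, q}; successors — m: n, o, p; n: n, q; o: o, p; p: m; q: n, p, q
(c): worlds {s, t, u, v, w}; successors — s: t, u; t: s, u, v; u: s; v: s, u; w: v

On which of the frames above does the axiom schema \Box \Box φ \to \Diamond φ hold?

(a)

The schema corresponds to a generalized confluence (Geach) condition: \forall x \exists w (x R^2 w \wedge xRw).
(a): satisfies the condition.
(b): fails — at p but no w with pR²w and pRw.
(c): fails — at u but no w* with uR²w* and uRw*.
Valid on: (a).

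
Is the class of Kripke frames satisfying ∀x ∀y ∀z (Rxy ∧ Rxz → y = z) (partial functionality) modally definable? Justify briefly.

Yes: it is partial functionality, defined by the CD schema ◇q → □q.
Suppose ◇q→□q is valid. Take Rxy, Rxz and set V(q)={y}. Then ◇q at x, so □q at x, so q at z, i.e. z=y.

Yes, by ◇q → □q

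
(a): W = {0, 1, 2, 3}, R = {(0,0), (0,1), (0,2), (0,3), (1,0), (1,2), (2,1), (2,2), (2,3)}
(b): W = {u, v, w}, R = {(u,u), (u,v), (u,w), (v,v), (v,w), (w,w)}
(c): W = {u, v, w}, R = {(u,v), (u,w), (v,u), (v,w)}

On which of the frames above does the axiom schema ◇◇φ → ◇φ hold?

(b)

This is the axiom for transitivity; its first-order frame correspondent is ∀x ∀y ∀z (Rxy ∧ Ryz → Rxz).
(a): fails — R10 and R01 but not R11.
(b): satisfies the condition.
(c): fails — Ruv and Rvu but not Ruu.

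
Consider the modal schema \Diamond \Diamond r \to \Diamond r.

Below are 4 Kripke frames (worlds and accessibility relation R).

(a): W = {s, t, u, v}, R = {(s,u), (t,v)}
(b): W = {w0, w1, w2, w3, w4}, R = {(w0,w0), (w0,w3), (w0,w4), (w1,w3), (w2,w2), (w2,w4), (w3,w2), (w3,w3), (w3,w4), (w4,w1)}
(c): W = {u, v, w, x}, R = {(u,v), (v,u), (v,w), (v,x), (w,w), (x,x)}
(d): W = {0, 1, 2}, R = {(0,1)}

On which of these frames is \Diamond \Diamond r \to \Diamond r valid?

(a), (d)

This is the axiom for a generalized confluence (Geach) condition; its first-order frame correspondent is \forall x \forall y (x R^2 y \to \exists w (y = w \wedge xRw)).
(a): ✓.
(b): fails — w0R²w1 but no w with w1=w and w0Rw.
(c): fails — uR²u but no t with u=t and uRt.
(d): ✓.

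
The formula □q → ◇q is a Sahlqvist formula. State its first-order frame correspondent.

Suppose □q→◇q is valid. At any x set V(q)=W. Then □q at x, so ◇q at x, so x has a successor.

seriality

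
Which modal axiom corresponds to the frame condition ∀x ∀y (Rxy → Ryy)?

□(□ψ → ψ)

This is shift-reflexivity; the standard corresponding axiom is T□: □(□ψ → ψ).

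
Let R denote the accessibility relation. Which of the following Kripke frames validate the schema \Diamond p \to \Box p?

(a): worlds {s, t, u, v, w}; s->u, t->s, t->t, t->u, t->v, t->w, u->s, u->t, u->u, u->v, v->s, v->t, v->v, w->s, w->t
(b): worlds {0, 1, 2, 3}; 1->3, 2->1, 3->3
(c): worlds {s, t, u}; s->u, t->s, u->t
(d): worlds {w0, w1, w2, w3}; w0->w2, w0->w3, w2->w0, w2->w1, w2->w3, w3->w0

The schema corresponds to partial functionality: \forall x \forall y \forall z (Rxy \wedge Rxz \to y = z).
(a): fails — t sees both s and t.
(b): condition met.
(c): condition met.
(d): fails — w0 sees both w2 and w3.

(b), (c)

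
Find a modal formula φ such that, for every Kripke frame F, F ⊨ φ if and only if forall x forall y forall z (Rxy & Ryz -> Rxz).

□s → □□s

The condition is transitivity. The 4 schema □s → □□s defines it.
Suppose □s→□□s is valid. Take Rxy, Ryz and set V(s)={w : Rxw}. Then □s at x, so □□s at x, so □s at y, so s at z, i.e. Rxz.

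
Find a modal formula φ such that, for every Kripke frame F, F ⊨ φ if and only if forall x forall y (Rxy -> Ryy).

This is shift-reflexivity; the standard corresponding axiom is T□: □(□r → r).
Suppose □(□r→r) is valid. Take Rxy and set V(r)={w : Ryw}. Then at y, □r holds; since □(□r→r) at x, □r→r at y, so r at y, i.e. Ryy.

□(□r → r)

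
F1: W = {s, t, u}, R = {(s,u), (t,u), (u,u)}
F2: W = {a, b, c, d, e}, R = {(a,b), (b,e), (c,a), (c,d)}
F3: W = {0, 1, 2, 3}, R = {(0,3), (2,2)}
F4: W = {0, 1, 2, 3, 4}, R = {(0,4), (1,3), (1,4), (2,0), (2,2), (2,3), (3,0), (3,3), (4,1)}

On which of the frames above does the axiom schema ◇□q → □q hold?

F1

This is the axiom for the Euclidean property; its first-order frame correspondent is ∀x ∀y ∀z (Rxy ∧ Rxz → Ryz).
F1: holds.
F2: fails — Rab and Rab but not Rbb.
F3: fails — R03 and R03 but not R33.
F4: fails — R04 and R04 but not R44.
Valid on: F1.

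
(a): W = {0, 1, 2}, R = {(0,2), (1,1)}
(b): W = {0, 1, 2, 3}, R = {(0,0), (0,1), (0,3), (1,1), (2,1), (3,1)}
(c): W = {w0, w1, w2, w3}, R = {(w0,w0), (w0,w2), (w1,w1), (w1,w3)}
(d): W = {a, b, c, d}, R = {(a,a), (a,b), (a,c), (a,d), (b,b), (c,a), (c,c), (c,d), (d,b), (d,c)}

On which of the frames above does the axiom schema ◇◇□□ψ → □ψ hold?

(a)

The schema corresponds to a generalized confluence (Geach) condition: ∀x ∀y ∀z ((xR²y ∧ xRz) → ∃w (yR²w ∧ z = w)).
(a): ✓.
(b): fails — 0R²1, 0R0 but no w with 1R²w and 0=w.
(c): fails — w0R²w2, w0Rw0 but no w with w2R²w and w0=w.
(d): fails — aR²b, aRa but no w with bR²w and a=w.
Valid on: (a).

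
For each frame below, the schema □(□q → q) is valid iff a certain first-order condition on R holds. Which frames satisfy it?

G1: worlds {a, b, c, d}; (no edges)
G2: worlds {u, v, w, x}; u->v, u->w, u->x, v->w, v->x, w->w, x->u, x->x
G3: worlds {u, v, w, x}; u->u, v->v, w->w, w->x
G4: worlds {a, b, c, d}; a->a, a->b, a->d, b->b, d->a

The schema corresponds to shift-reflexivity: ∀x ∀y (Rxy → Ryy).
G1: condition met.
G2: fails — Ruv but not Rvv.
G3: fails — Rwx but not Rxx.
G4: fails — Rad but not Rdd.
Valid on: G1.

G1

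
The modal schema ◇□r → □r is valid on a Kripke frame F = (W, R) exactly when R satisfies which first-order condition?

the Euclidean property

Replacing r by ¬r and contraposing gives the equivalent schema ◇r → □◇r.
Suppose ◇r→□◇r is valid. Take Rxy, Rxz and set V(r)={y}. Then ◇r at x, so □◇r at x, so ◇r at z, so some w with Rzw has r; w=y, i.e. Rzy. By symmetry of the argument, Ryz.
Conversely, on a frame with the Euclidean property the schema holds at every world under every valuation.
So the correspondent is the Euclidean property.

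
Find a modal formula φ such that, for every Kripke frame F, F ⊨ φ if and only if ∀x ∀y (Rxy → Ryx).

The condition is symmetry. The B schema r → □◇r defines it.
Suppose r→□◇r is valid. Take Rxy and set V(r)={x}. Then r at x, so □◇r at x, so ◇r at y, so some z with Ryz has r; z=x, i.e. Ryx.

r → □◇r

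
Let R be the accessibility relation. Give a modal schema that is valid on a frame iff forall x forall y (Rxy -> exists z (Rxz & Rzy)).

The condition is density. The C4 schema □□s → □s defines it.

□□s → □s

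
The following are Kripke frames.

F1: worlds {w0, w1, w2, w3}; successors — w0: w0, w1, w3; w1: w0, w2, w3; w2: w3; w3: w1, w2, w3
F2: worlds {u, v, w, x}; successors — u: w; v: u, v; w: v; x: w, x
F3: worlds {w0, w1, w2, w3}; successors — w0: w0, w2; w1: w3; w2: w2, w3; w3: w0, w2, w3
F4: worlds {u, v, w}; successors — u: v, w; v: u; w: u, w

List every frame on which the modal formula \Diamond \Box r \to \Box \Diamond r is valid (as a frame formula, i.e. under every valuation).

Frame correspondent (Sahlqvist): \forall x \forall y \forall z (Rxy \wedge Rxz \to \exists w (Ryw \wedge Rzw)) — i.e. convergence.
F1: satisfies the condition.
F2: fails — Rvv and Rvu but v and u have no common successor.
F3: satisfies the condition.
F4: satisfies the condition.
Valid on: F1, F3, F4.

F1, F3, F4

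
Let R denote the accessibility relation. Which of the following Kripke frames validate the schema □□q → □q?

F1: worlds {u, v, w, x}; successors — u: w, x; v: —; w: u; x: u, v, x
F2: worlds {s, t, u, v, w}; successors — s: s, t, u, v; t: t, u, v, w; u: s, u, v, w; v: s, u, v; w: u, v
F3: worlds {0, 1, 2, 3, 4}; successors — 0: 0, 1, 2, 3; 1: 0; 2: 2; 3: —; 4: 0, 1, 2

F2, F3

This is the axiom for density; its first-order frame correspondent is ∀x ∀y (Rxy → ∃z (Rxz ∧ Rzy)).
F1: fails — Rwu but no z with Rwz and Rzu.
F2: condition met.
F3: condition met.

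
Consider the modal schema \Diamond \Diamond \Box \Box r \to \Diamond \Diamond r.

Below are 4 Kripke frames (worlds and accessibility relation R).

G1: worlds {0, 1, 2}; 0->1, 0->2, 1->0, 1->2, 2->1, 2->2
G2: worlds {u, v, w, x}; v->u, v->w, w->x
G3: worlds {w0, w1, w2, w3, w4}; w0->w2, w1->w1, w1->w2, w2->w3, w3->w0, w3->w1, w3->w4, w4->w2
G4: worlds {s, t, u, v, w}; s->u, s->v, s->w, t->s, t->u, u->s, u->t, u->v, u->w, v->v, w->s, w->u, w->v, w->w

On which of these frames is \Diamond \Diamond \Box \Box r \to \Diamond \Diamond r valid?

G1, G4

The schema corresponds to a generalized confluence (Geach) condition: \forall x \forall y (x R^2 y \to \exists w (y R^2 w \wedge x R^2 w)).
G1: condition met.
G2: fails — vR²x but no t with xR²t and vR²t.
G3: fails — w0R²w3 but no w with w3R²w and w0R²w.
G4: condition met.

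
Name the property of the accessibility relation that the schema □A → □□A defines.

transitivity: ∀x ∀y ∀z (Rxy ∧ Ryz → Rxz)

Suppose □A→□□A is valid. Take Rxy, Ryz and set V(A)={w : Rxw}. Then □A at x, so □□A at x, so □A at y, so A at z, i.e. Rxz.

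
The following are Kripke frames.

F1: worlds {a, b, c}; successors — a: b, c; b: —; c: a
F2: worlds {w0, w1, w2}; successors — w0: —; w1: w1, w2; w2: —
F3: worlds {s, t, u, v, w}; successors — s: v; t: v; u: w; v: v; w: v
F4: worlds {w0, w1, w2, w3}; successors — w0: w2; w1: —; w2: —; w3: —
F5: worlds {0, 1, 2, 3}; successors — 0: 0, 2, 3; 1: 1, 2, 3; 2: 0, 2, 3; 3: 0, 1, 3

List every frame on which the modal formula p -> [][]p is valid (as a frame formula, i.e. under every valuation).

Frame correspondent (Sahlqvist): forall x forall z (x R^2 z -> exists w (x = w & z = w)) — i.e. a generalized confluence (Geach) condition.
F1: fails — cR²b but c ≠ b.
F2: fails — w1R²w2 but w1 ≠ w2.
F3: fails — sR²v but s ≠ v.
F4: ✓.
F5: fails — 0R²1 but 0 ≠ 1.

F4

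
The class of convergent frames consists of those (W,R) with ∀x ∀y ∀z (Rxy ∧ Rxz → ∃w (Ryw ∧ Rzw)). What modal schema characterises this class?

A defining formula is ◇□r → □◇r (the .2 axiom).
Suppose ◇□r→□◇r is valid. Take Rxy, Rxz and set V(r)={w : Ryw}. Then □r at y so ◇□r at x, so □◇r at x, so ◇r at z, giving w with Rzw and Ryw.

◇□r → □◇r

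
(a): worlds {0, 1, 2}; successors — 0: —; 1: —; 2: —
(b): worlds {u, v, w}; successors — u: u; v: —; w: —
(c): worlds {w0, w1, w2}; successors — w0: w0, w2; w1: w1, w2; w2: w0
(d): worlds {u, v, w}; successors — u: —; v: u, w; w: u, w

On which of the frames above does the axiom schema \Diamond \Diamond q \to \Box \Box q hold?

Frame correspondent (Sahlqvist): \forall x \forall y \forall z ((x R^2 y \wedge x R^2 z) \to \exists w (y = w \wedge z = w)) — i.e. a generalized confluence (Geach) condition.
(a): holds.
(b): holds.
(c): fails — w0R²w0, w0R²w2 but w0 ≠ w2.
(d): fails — vR²u, vR²w but u ≠ w.

(a), (b)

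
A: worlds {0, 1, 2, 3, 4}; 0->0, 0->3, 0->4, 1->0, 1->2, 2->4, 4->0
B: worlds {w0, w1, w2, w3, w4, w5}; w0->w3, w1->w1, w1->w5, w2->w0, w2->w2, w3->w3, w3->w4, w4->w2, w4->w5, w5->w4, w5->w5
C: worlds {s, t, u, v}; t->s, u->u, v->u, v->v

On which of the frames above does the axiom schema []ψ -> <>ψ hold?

B

Frame correspondent (Sahlqvist): forall x exists y Rxy — i.e. seriality.
A: fails — world 3 has no successor.
B: condition met.
C: fails — world s has no successor.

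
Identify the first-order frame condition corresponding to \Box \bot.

emptiness of R: \forall x \forall y \neg Rxy

□⊥ is valid iff no world has any successor (otherwise □⊥ fails at any world with one).
Conversely, on a frame with emptiness of R the schema holds at every world under every valuation.
So the correspondent is emptiness of R.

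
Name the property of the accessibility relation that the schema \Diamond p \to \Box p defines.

Suppose ◇p→□p is valid. Take Rxy, Rxz and set V(p)={y}. Then ◇p at x, so □p at x, so p at z, i.e. z=y.
Conversely, any frame satisfying \forall x \forall y \forall z (Rxy \wedge Rxz \to y = z) validates the schema.
So the correspondent is partial functionality.

Partial functionality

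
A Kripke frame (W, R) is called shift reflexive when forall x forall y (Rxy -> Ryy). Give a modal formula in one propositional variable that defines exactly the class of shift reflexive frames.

□(□q → q)

The condition is shift-reflexivity. The T□ schema □(□q → q) defines it.
Suppose □(□q→q) is valid. Take Rxy and set V(q)={w : Ryw}. Then at y, □q holds; since □(□q→q) at x, □q→q at y, so q at y, i.e. Ryy.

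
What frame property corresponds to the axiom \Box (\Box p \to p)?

shift-reflexivity

Suppose □(□p→p) is valid. Take Rxy and set V(p)={w : Ryw}. Then at y, □p holds; since □(□p→p) at x, □p→p at y, so p at y, i.e. Ryy.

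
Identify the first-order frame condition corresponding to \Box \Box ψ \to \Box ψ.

Density

This schema is the C4 axiom.
It corresponds to density: \forall x \forall y (Rxy \to \exists z (Rxz \wedge Rzy)).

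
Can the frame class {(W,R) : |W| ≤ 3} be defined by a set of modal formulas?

Not definable by any modal formula

If a class were modally definable it would be closed under disjoint unions (Goldblatt–Thomason).
Any modal formula valid on each of 4 disjoint one-world frames is valid on their disjoint union (validity is preserved under disjoint unions). Each one-world frame has |W|=1≤3, but the union has |W|=4.
So the class is not modally definable.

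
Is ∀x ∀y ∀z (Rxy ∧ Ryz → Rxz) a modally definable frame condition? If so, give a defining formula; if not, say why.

Yes — defined by □q → □□q

The condition is transitivity. A defining modal formula is □q → □□q.
Suppose □q→□□q is valid. Take Rxy, Ryz and set V(q)={w : Rxw}. Then □q at x, so □□q at x, so □q at y, so q at z, i.e. Rxz.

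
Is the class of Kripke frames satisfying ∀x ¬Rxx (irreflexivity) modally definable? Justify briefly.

No

If a class were modally definable it would be closed under surjective bounded morphisms (Goldblatt–Thomason).
The 2-cycle (worlds 0,1 with 0→1→0) is irreflexive, and the map sending every world to a single reflexive point • is a surjective bounded morphism (forth: every edge maps to (•,•); back: every world has a successor). So any modal formula valid on the 2-cycle is also valid on the reflexive point, which is not irreflexive.
So the class is not modally definable.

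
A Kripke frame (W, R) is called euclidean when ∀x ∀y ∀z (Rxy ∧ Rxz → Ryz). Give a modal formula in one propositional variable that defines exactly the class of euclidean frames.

The condition is the Euclidean property. The 5 schema ◇s → □◇s defines it.
Suppose ◇s→□◇s is valid. Take Rxy, Rxz and set V(s)={y}. Then ◇s at x, so □◇s at x, so ◇s at z, so some w with Rzw has s; w=y, i.e. Rzy. By symmetry of the argument, Ryz.

◇s → □◇s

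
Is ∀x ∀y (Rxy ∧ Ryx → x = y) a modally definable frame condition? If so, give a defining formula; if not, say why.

Modal frame validity is preserved under surjective bounded morphisms.
The 8-cycle (worlds s,t,u,v,w,x,y,z with s→t→u→v→w→x→y→z→s) is antisymmetric. Sending even-indexed worlds to • and odd-indexed worlds to ∘ is a surjective bounded morphism onto the two-world frame with •↔∘, which is not antisymmetric.
So no modal formula (or set of formulas) defines exactly the antisymmetric frames.

Not definable by any modal formula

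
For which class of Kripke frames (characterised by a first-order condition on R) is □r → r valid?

Reflexivity

Suppose □r→r is valid. At any x set V(r)={w : Rxw}. Then □r holds at x, so r holds at x, i.e. Rxx.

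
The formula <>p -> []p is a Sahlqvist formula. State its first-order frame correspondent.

partial functionality

Suppose ◇p→□p is valid. Take Rxy, Rxz and set V(p)={y}. Then ◇p at x, so □p at x, so p at z, i.e. z=y.
Conversely, any frame satisfying forall x forall y forall z (Rxy & Rxz -> y = z) validates the schema.
Frame condition: forall x forall y forall z (Rxy & Rxz -> y = z).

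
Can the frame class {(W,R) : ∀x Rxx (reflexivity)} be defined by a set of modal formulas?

Yes: it is reflexivity, defined by the T schema □r → r.
Suppose □r→r is valid. At any x set V(r)={w : Rxw}. Then □r holds at x, so r holds at x, i.e. Rxx.

Yes — defined by □r → r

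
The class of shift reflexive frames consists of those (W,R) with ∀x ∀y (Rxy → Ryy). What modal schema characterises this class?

A defining formula is □(□ψ → ψ) (the T□ axiom).

□(□ψ → ψ)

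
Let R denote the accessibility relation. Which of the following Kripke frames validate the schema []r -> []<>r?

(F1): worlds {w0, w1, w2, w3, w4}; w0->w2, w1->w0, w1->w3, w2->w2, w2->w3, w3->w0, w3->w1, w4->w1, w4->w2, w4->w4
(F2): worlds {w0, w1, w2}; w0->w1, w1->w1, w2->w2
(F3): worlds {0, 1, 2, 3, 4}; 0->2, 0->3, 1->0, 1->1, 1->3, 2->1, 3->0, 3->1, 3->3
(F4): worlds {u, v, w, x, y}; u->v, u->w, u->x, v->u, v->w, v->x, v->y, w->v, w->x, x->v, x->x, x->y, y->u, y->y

(F2)

Frame correspondent (Sahlqvist): forall x forall z (xRz -> exists w (xRw & zRw)) — i.e. a generalized confluence (Geach) condition.
(F1): fails — w1Rw0 but no w with w1Rw and w0Rw.
(F2): satisfies the condition.
(F3): fails — 0R2 but no w with 0Rw and 2Rw.
(F4): fails — yRu but no t with yRt and uRt.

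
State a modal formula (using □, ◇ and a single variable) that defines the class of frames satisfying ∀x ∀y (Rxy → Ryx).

r → □◇r

A defining formula is r → □◇r (the B axiom).
Suppose r→□◇r is valid. Take Rxy and set V(r)={x}. Then r at x, so □◇r at x, so ◇r at y, so some z with Ryz has r; z=x, i.e. Ryx.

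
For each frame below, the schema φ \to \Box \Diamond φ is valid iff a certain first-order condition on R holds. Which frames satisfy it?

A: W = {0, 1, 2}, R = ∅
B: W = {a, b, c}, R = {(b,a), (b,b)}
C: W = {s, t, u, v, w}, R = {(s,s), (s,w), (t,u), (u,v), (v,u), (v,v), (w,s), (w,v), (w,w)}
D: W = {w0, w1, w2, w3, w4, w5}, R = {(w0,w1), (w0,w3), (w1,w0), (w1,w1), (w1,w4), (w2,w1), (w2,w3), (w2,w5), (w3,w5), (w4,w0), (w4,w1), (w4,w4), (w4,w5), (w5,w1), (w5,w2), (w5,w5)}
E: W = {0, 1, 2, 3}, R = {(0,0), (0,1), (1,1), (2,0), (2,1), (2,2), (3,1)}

A

The schema corresponds to symmetry: \forall x \forall y (Rxy \to Ryx).
A: holds.
B: fails — Rba but not Rab.
C: fails — Rtu but not Rut.
D: fails — Rw3w5 but not Rw5w3.
E: fails — R31 but not R13.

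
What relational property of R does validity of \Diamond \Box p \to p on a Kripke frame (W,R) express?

symmetry: \forall x \forall y (Rxy \to Ryx)

This is frame-equivalent to p → □◇p (substitute ¬p for p and contrapose).
Suppose p→□◇p is valid. Take Rxy and set V(p)={x}. Then p at x, so □◇p at x, so ◇p at y, so some z with Ryz has p; z=x, i.e. Ryx.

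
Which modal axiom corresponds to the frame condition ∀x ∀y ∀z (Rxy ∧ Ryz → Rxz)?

□r → □□r

A defining formula is □r → □□r (the 4 axiom).
Suppose □r→□□r is valid. Take Rxy, Ryz and set V(r)={w : Rxw}. Then □r at x, so □□r at x, so □r at y, so r at z, i.e. Rxz.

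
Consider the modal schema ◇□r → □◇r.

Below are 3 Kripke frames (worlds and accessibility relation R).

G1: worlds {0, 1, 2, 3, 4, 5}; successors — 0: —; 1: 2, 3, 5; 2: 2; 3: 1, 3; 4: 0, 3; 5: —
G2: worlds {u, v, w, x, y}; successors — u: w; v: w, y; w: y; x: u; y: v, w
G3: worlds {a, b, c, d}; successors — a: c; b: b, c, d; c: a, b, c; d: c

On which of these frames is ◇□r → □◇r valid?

This is the axiom for convergence; its first-order frame correspondent is ∀x ∀y ∀z (Rxy ∧ Rxz → ∃w (Ryw ∧ Rzw)).
G1: fails — R12 and R13 but 2 and 3 have no common successor.
G2: fails — Rvw and Rvy but w and y have no common successor.
G3: holds.

G3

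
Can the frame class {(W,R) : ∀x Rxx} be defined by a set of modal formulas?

Yes — defined by □r → r

Yes: it is reflexivity, defined by the T schema □r → r.
Suppose □r→r is valid. At any x set V(r)={w : Rxw}. Then □r holds at x, so r holds at x, i.e. Rxx.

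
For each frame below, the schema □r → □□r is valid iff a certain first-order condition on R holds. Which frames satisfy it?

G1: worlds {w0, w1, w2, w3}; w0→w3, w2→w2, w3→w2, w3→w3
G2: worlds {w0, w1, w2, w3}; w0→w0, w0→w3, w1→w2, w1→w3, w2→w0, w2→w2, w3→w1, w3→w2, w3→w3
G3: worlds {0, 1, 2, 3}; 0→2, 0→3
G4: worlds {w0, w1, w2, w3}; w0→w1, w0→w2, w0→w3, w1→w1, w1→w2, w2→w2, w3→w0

Frame correspondent (Sahlqvist): ∀x ∀y ∀z (Rxy ∧ Ryz → Rxz) — i.e. transitivity.
G1: fails — Rw0w3 and Rw3w2 but not Rw0w2.
G2: fails — Rw1w2 and Rw2w0 but not Rw1w0.
G3: condition met.
G4: fails — Rw3w0 and Rw0w1 but not Rw3w1.

G3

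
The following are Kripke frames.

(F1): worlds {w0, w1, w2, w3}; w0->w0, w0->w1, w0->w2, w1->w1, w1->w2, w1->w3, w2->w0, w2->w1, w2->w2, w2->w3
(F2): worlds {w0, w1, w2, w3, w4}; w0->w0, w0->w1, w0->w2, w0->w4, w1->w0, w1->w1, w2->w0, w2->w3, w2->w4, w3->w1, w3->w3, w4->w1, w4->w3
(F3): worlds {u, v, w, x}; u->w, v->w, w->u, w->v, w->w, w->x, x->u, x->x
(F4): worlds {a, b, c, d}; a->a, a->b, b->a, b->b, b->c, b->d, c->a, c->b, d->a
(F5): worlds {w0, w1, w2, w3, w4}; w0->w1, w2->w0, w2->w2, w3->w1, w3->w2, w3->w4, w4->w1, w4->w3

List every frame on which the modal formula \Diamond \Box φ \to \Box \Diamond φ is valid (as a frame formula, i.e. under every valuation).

Frame correspondent (Sahlqvist): \forall x \forall y \forall z (Rxy \wedge Rxz \to \exists w (Ryw \wedge Rzw)) — i.e. convergence.
(F1): fails — Rw1w2 and Rw1w3 but w2 and w3 have no common successor.
(F2): ✓.
(F3): fails — Rwu and Rwx but u and x have no common successor.
(F4): ✓.
(F5): fails — Rw0w1 and Rw0w1 but w1 and w1 have no common successor.

(F2), (F4)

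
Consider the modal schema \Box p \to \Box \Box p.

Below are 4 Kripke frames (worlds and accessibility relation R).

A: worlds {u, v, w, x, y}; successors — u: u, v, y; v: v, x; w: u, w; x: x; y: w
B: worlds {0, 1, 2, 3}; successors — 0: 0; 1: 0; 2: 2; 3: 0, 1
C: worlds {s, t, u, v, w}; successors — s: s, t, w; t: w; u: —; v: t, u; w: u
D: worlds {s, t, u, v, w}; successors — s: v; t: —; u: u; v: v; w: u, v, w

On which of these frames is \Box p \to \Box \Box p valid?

B, D

This is the axiom for transitivity; its first-order frame correspondent is \forall x \forall y \forall z (Rxy \wedge Ryz \to Rxz).
A: fails — Ruv and Rvx but not Rux.
B: condition met.
C: fails — Rvt and Rtw but not Rvw.
D: condition met.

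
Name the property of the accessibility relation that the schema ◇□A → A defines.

Symmetry

Equivalently (dual form): A → □◇A.
Suppose A→□◇A is valid. Take Rxy and set V(A)={x}. Then A at x, so □◇A at x, so ◇A at y, so some z with Ryz has A; z=x, i.e. Ryx.
Conversely, any frame satisfying ∀x ∀y (Rxy → Ryx) validates the schema.
So the correspondent is symmetry.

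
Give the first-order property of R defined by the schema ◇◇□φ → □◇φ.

This is a Sahlqvist (Geach-type) schema ◇^2□^1φ → □^1◇^1φ.
First-order correspondent: ∀x ∀y ∀z ((xR²y ∧ xRz) → ∃w (yRw ∧ zRw)).

∀x ∀y ∀z ((xR²y ∧ xRz) → ∃w (yRw ∧ zRw))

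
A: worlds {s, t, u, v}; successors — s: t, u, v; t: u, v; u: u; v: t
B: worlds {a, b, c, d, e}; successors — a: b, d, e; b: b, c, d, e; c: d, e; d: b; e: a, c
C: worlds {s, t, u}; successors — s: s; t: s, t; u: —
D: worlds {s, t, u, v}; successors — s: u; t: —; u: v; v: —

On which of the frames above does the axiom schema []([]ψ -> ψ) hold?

This is the axiom for shift-reflexivity; its first-order frame correspondent is forall x forall y (Rxy -> Ryy).
A: fails — Rtv but not Rvv.
B: fails — Rbc but not Rcc.
C: holds.
D: fails — Rsu but not Ruu.
Valid on: C.

C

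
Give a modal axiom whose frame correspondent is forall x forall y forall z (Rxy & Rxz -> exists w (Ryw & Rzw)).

This is convergence; the standard corresponding axiom is .2: ◇□s → □◇s.
Suppose ◇□s→□◇s is valid. Take Rxy, Rxz and set V(s)={w : Ryw}. Then □s at y so ◇□s at x, so □◇s at x, so ◇s at z, giving w with Rzw and Ryw.

◇□s → □◇s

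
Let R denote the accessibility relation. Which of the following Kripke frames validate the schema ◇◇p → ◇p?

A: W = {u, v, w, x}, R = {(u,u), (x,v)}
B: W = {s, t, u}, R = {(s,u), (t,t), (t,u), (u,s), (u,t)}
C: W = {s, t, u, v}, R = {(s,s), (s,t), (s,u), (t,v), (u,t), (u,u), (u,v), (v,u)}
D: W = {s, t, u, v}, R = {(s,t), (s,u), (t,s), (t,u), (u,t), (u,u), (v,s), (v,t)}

A

The schema corresponds to a generalized confluence (Geach) condition: ∀x ∀y (xR²y → ∃w (y = w ∧ xRw)).
A: condition met.
B: fails — sR²s but no w with s=w and sRw.
C: fails — sR²v but no w with v=w and sRw.
D: fails — sR²s but no w with s=w and sRw.
Valid on: A.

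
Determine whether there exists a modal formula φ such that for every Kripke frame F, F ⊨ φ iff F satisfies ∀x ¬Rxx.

Any modally definable frame class is closed under surjective bounded morphisms.
The 2-cycle (worlds w0,w1 with w0→w1→w0) is irreflexive, and the map sending every world to a single reflexive point • is a surjective bounded morphism (forth: every edge maps to (•,•); back: every world has a successor). So any modal formula valid on the 2-cycle is also valid on the reflexive point, which is not irreflexive.
So the class is not modally definable.

Not definable by any modal formula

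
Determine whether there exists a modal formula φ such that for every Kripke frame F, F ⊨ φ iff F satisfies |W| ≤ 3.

No — not modally definable

If a class were modally definable it would be closed under disjoint unions (Goldblatt–Thomason).
Any modal formula valid on each of 4 disjoint one-world frames is valid on their disjoint union (validity is preserved under disjoint unions). Each one-world frame has |W|=1≤3, but the union has |W|=4.
So the class is not modally definable.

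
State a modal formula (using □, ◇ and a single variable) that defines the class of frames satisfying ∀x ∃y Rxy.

A defining formula is □ψ → ◇ψ (the D axiom).
Suppose □ψ→◇ψ is valid. At any x set V(ψ)=W. Then □ψ at x, so ◇ψ at x, so x has a successor.

□ψ → ◇ψ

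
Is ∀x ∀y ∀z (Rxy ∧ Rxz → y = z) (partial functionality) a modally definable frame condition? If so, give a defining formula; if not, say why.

The condition is partial functionality. A defining modal formula is ◇p → □p.
Suppose ◇p→□p is valid. Take Rxy, Rxz and set V(p)={y}. Then ◇p at x, so □p at x, so p at z, i.e. z=y.

Yes — defined by ◇p → □p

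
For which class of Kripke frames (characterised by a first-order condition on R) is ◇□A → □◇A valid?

convergence: ∀x ∀y ∀z (Rxy ∧ Rxz → ∃w (Ryw ∧ Rzw))

Suppose ◇□A→□◇A is valid. Take Rxy, Rxz and set V(A)={w : Ryw}. Then □A at y so ◇□A at x, so □◇A at x, so ◇A at z, giving w with Rzw and Ryw.
Conversely, any frame satisfying ∀x ∀y ∀z (Rxy ∧ Rxz → ∃w (Ryw ∧ Rzw)) validates the schema.
Frame condition: ∀x ∀y ∀z (Rxy ∧ Rxz → ∃w (Ryw ∧ Rzw)).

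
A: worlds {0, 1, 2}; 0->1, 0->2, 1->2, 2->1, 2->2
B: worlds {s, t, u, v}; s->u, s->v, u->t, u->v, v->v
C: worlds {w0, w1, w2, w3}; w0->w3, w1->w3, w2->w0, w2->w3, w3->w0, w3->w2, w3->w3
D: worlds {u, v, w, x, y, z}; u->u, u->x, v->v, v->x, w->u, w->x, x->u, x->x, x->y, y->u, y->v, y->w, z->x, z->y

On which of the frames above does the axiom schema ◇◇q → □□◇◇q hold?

The schema corresponds to a generalized confluence (Geach) condition: ∀x ∀y ∀z ((xR²y ∧ xR²z) → ∃w (y = w ∧ zR²w)).
A: ✓.
B: fails — sR²t, sR²t but no w with t=w and tR²w.
C: ✓.
D: fails — uR²y, uR²y but no t with y=t and yR²t.

A, C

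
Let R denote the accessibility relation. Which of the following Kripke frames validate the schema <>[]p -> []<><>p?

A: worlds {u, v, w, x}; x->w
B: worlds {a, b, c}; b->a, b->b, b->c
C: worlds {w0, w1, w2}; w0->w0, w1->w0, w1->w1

The schema corresponds to a generalized confluence (Geach) condition: forall x forall y forall z ((xRy & xRz) -> exists w (yRw & z R^2 w)).
A: fails — xRw, xRw but no t with wRt and wR²t.
B: fails — bRa, bRa but no w with aRw and aR²w.
C: ✓.
Valid on: C.

C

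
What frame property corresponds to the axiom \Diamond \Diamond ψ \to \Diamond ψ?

Transitivity

This is a form of the 4 axiom.
Its frame correspondent is transitivity — \forall x \forall y \forall z (Rxy \wedge Ryz \to Rxz).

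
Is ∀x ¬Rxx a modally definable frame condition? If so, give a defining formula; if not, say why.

No — not modally definable

Modal frame validity is preserved under surjective bounded morphisms.
The 5-cycle (worlds w0,w1,w2,w3,w4 with w0→w1→w2→w3→w4→w0) is irreflexive, and the map sending every world to a single reflexive point • is a surjective bounded morphism (forth: every edge maps to (•,•); back: every world has a successor). So any modal formula valid on the 5-cycle is also valid on the reflexive point, which is not irreflexive.
So the class is not modally definable.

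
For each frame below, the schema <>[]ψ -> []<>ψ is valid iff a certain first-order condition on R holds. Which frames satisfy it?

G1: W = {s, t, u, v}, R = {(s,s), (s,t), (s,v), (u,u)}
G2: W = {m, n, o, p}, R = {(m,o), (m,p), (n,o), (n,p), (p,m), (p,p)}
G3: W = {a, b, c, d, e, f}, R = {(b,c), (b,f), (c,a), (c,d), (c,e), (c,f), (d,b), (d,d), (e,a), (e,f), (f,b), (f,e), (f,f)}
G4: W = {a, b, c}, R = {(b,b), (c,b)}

The schema corresponds to convergence: forall x forall y forall z (Rxy & Rxz -> exists w (Ryw & Rzw)).
G1: fails — Rss and Rsv but s and v have no common successor.
G2: fails — Rmo and Rmo but o and o have no common successor.
G3: fails — Rcd and Rce but d and e have no common successor.
G4: holds.
Valid on: G4.

G4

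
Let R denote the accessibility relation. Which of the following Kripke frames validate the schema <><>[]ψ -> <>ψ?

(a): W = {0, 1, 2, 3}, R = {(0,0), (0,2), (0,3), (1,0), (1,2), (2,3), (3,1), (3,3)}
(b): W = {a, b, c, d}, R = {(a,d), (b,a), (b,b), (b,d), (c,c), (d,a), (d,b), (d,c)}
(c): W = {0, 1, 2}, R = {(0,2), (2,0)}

The schema corresponds to a generalized confluence (Geach) condition: forall x forall y (x R^2 y -> exists w (yRw & xRw)).
(a): fails — 1R²2 but no w with 2Rw and 1Rw.
(b): fails — aR²c but no w with cRw and aRw.
(c): ✓.
Valid on: (c).

(c)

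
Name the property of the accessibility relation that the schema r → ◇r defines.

reflexivity

Equivalently (dual form): □r → r.
Suppose □r→r is valid. At any x set V(r)={w : Rxw}. Then □r holds at x, so r holds at x, i.e. Rxx.
Conversely, any frame satisfying ∀x Rxx validates the schema.
Frame condition: ∀x Rxx.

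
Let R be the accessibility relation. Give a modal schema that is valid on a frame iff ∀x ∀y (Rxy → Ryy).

This is shift-reflexivity; the standard corresponding axiom is T□: □(□q → q).
Suppose □(□q→q) is valid. Take Rxy and set V(q)={w : Ryw}. Then at y, □q holds; since □(□q→q) at x, □q→q at y, so q at y, i.e. Ryy.

□(□q → q)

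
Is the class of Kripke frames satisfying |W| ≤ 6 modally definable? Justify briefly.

Any modally definable frame class is closed under disjoint unions.
Any modal formula valid on each of 7 disjoint one-world frames is valid on their disjoint union (validity is preserved under disjoint unions). Each one-world frame has |W|=1≤6, but the union has |W|=7.
Hence having at most 6 worlds is not modally definable.

No — not modally definable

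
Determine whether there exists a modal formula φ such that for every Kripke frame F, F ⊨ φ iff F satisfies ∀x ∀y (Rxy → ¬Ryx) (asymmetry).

Modal frame validity is preserved under surjective bounded morphisms.
The 3-cycle (worlds s,t,u with s→t→u→s) is asymmetric. Mapping every world to a single reflexive point • is a surjective bounded morphism, and the reflexive point is not asymmetric (R•• but asymmetry requires ¬R••).
So the class is not modally definable.

Not modally definable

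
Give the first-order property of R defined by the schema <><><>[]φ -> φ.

forall x forall y (x R^3 y -> exists w (yRw & x = w))

This is a Sahlqvist (Geach-type) schema ◇^3□^1φ → □^0◇^0φ.
First-order correspondent: forall x forall y (x R^3 y -> exists w (yRw & x = w)).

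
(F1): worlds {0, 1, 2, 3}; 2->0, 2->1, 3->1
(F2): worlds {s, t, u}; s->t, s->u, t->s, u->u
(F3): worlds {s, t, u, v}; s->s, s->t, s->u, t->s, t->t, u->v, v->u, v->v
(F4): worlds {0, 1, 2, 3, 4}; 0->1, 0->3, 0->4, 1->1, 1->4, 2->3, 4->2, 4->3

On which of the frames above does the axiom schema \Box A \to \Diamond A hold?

(F2), (F3)

The schema corresponds to seriality: \forall x \exists y Rxy.
(F1): fails — world 0 has no successor.
(F2): satisfies the condition.
(F3): satisfies the condition.
(F4): fails — world 3 has no successor.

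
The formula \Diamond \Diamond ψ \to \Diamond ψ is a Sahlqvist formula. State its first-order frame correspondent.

Replacing ψ by ¬ψ and contraposing gives the equivalent schema □ψ → □□ψ.
Suppose □ψ→□□ψ is valid. Take Rxy, Ryz and set V(ψ)={w : Rxw}. Then □ψ at x, so □□ψ at x, so □ψ at y, so ψ at z, i.e. Rxz.
Conversely, any frame satisfying \forall x \forall y \forall z (Rxy \wedge Ryz \to Rxz) validates the schema.
Frame condition: \forall x \forall y \forall z (Rxy \wedge Ryz \to Rxz).

transitivity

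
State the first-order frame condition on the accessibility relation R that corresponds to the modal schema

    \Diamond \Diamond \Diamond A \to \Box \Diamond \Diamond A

This is a Sahlqvist (Geach-type) schema ◇^3□^0A → □^1◇^2A.
Minimal-valuation argument: fix x; take any y with xR^3y and any z with xR^1z. Set V(A) to the set of worlds R-reachable from y in exactly 0 steps. Then □^0A holds at y, so the antecedent holds at x; validity forces ◇^2A at z, giving a w with zR^2w and yR^0w.
First-order correspondent: \forall x \forall y \forall z ((x R^3 y \wedge xRz) \to \exists w (y = w \wedge z R^2 w)).

\forall x \forall y \forall z ((x R^3 y \wedge xRz) \to \exists w (y = w \wedge z R^2 w))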